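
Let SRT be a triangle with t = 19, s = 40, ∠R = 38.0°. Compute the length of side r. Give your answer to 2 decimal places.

27.63

By the law of cosines, r² = t² + s² − 2·t·s·cos R = 763.22, so r ≈ 27.627.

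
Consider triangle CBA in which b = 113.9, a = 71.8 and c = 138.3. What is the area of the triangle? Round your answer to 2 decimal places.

area ≈ 4081.38

Semiperimeter s = (138.3 + 113.9 + 71.8)/2 = 162.
Heron's formula: area = √(162·23.7·48.1·90.2) ≈ 4081.4.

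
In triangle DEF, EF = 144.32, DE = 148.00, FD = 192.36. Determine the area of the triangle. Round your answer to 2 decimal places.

Semiperimeter s = (144.32 + 192.36 + 148)/2 = 242.34.
Heron's formula: area = √(242.34·98.02·49.98·94.34) ≈ 10583.

area ≈ 10583.17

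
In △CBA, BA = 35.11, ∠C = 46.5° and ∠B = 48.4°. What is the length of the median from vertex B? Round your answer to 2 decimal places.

The third angle is ∠A = 180° − ∠C − ∠B = 85.10°.
Law of sines: AC = BA·sin B/sin C ≈ 36.195.
Law of sines: CB = BA·sin A/sin C ≈ 48.226.
Median from B: ½√(2·CB² + 2·BA² − AC²) ≈ 38.101.

38.10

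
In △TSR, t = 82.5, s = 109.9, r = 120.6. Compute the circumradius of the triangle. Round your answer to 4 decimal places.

62.1049

By the law of cosines, cos T = (s² + r² − t²) / (2·s·r) ≈ 0.74756, so ∠T ≈ 41.62°.
Circumradius = t/(2 sin T) ≈ 62.105.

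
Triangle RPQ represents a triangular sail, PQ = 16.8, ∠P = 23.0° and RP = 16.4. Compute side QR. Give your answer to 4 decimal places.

6.6306

By the law of cosines, QR² = RP² + PQ² − 2·RP·PQ·cos P = 43.965, so QR ≈ 6.6306.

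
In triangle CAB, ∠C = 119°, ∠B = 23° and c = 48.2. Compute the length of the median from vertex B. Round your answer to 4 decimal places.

m_B ≈ 40.2652

The third angle is ∠A = 180° − ∠B − ∠C = 38.00°.
Law of sines: a = c·sin A/sin C ≈ 33.929.
Law of sines: b = c·sin B/sin C ≈ 21.533.
Median from B: ½√(2·c² + 2·a² − b²) ≈ 40.265.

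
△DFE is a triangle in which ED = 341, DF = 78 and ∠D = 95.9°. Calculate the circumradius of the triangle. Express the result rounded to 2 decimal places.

By the law of cosines, FE² = ED² + DF² − 2·ED·DF·cos D = 1.2783e+05, so FE ≈ 357.54.
Area = ½·ED·DF·sin D ≈ 13229.
Circumradius = FE/(2 sin D) ≈ 179.72.

R ≈ 179.72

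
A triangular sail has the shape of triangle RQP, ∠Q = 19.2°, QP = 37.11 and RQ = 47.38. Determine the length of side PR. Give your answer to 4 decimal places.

By the law of cosines, PR² = RQ² + QP² − 2·RQ·QP·cos Q = 301.08, so PR ≈ 17.352.

17.3515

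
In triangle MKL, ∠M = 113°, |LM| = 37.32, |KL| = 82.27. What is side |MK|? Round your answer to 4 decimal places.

60.1722

Law of sines: sin K = |LM|·sin M/|KL| ≈ 0.41757.
Since |KL| ≥ |LM|, only the acute value applies: ∠K ≈ 24.68°.
Then ∠L = 180° − ∠M − ∠K ≈ 42.32°.
Law of sines gives |MK| = |KL|·sin L/sin M ≈ 60.172.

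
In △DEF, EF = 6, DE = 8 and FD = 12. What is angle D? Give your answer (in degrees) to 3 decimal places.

26.384

By the law of cosines, cos D = (FD² + DE² − EF²) / (2·FD·DE) ≈ 0.89583, so ∠D ≈ 26.38°.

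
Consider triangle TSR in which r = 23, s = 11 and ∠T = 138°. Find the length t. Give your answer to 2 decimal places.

By the law of cosines, t² = s² + r² − 2·s·r·cos T = 1026, so t ≈ 32.032.

32.03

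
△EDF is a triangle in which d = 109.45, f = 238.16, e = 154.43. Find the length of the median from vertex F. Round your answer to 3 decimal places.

Median from F: ½√(2·e² + 2·d² − f²) ≈ 61.106.

61.106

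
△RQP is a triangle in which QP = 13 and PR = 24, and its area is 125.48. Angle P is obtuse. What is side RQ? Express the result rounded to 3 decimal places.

From area = ½·QP·PR·sin P, we get sin P = 2·area/(QP·PR) ≈ 0.80436.
Taking the obtuse solution, ∠P ≈ 126.45°.
Law of cosines then gives RQ ≈ 33.403.

33.403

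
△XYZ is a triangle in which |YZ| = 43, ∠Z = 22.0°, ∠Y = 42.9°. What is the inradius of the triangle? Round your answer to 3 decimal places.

The third angle is ∠X = 180° − ∠Y − ∠Z = 115.10°.
Law of sines: |ZX| = |YZ|·sin Y/sin X ≈ 32.323.
Law of sines: |XY| = |YZ|·sin Z/sin X ≈ 17.788.
Area = ½·|YZ|·|ZX|·sin Z ≈ 260.33.
Semiperimeter s = (43+32.323+17.788)/2 = 46.556.
Inradius = area/s = 260.33/46.556 ≈ 5.5919.

r ≈ 5.592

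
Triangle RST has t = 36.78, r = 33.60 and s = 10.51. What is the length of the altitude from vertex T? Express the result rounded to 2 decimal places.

Semiperimeter p = (33.6 + 10.51 + 36.78)/2 = 40.445.
Heron's formula: area = √(40.445·6.845·29.935·3.665) ≈ 174.28.
The altitude from T has length 2·area/t ≈ 9.4769.

h_T ≈ 9.48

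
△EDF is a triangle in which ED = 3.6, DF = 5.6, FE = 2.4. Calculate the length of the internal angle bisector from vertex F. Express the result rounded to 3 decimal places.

By the law of cosines, cos F = (DF² + FE² − ED²) / (2·DF·FE) ≈ 0.89881, so ∠F ≈ 26.00°.
The bisector from F has length 2·DF·FE·cos(∠F/2)/(DF+FE) ≈ 3.2739.

3.274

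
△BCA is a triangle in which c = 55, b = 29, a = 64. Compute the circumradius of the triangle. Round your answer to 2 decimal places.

By the law of cosines, cos B = (c² + a² − b²) / (2·c·a) ≈ 0.89205, so ∠B ≈ 26.87°.
Circumradius = b/(2 sin B) ≈ 32.084.

R ≈ 32.08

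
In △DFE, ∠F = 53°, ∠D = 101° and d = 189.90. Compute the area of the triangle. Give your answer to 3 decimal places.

6430.784

The third angle is ∠E = 180° − ∠D − ∠F = 26.00°.
Law of sines: f = d·sin F/sin D ≈ 154.5.
Law of sines: e = d·sin E/sin D ≈ 84.805.
Area = ½·d·f·sin E ≈ 6430.8.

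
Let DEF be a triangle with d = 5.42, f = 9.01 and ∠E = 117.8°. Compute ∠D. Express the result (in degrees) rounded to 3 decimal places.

22.565

By the law of cosines, e² = f² + d² − 2·f·d·cos E = 156.11, so e ≈ 12.494.
Law of cosines again: cos D = (e² + f² − d²)/(2·e·f) ≈ 0.92345, so ∠D ≈ 22.56°.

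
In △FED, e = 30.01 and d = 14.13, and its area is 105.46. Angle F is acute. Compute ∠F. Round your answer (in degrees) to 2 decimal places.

29.83

From area = ½·e·d·sin F, we get sin F = 2·area/(e·d) ≈ 0.49740.
Taking the acute solution, ∠F ≈ 29.83°.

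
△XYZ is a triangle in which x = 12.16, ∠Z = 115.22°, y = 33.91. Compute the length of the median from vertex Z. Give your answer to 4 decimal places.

By the law of cosines, z² = x² + y² − 2·x·y·cos Z = 1649.2, so z ≈ 40.61.
Median from Z: ½√(2·x² + 2·y² − z²) ≈ 15.381.

15.3815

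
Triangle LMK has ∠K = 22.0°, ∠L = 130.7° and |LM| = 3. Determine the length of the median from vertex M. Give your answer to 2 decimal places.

4.42

The third angle is ∠M = 180° − ∠K − ∠L = 27.30°.
Law of sines: |MK| = |LM|·sin L/sin K ≈ 6.0714.
Law of sines: |KL| = |LM|·sin M/sin K ≈ 3.673.
Median from M: ½√(2·|LM|² + 2·|MK|² − |KL|²) ≈ 4.4225.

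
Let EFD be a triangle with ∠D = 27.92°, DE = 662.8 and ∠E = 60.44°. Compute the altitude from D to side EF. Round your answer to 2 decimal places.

h_D ≈ 576.53

The third angle is ∠F = 180° − ∠D − ∠E = 91.64°.
Law of sines: FD = DE·sin E/sin F ≈ 576.77.
Law of sines: EF = DE·sin D/sin F ≈ 310.48.
Area = ½·DE·FD·sin D ≈ 89499.
The altitude from D has length 2·area/EF ≈ 576.53.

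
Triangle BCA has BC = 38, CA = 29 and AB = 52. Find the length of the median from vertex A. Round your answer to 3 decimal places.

m_A ≈ 37.570

Median from A: ½√(2·CA² + 2·AB² − BC²) ≈ 37.57.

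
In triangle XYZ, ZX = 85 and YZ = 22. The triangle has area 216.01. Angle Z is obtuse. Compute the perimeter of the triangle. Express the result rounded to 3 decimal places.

213.526

From area = ½·YZ·ZX·sin Z, we get sin Z = 2·area/(YZ·ZX) ≈ 0.23103.
Taking the obtuse solution, ∠Z ≈ 166.64°.
Law of cosines then gives XY ≈ 106.53.
Perimeter = 22 + 85 + 106.53 = 213.53.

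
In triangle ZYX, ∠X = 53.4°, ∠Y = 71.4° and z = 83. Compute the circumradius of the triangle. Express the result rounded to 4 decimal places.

R ≈ 50.5389

The third angle is ∠Z = 180° − ∠Y − ∠X = 55.20°.
Law of sines: y = z·sin Y/sin Z ≈ 95.798.
Law of sines: x = z·sin X/sin Z ≈ 81.147.
Circumradius = z/(2 sin Z) ≈ 50.539.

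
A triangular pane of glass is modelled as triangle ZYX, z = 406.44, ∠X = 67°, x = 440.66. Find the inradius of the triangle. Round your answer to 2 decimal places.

118.28

Law of sines: sin Z = z·sin X/x ≈ 0.84902.
Since x ≥ z, only the acute value applies: ∠Z ≈ 58.11°.
Then ∠Y = 180° − ∠X − ∠Z ≈ 54.89°.
Law of sines gives y = x·sin Y/sin X ≈ 391.63.
Area = ½·x·z·sin Y ≈ 73261.
Semiperimeter s = (406.44+391.63+440.66)/2 = 619.37.
Inradius = area/s = 73261/619.37 ≈ 118.28.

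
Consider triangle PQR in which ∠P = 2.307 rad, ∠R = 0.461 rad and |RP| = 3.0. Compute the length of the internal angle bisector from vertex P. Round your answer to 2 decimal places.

1.34

The third angle is ∠Q = π − ∠R − ∠P = 0.374 rad.
Law of sines: |QR| = |RP|·sin P/sin Q ≈ 6.0912.
Law of sines: |PQ| = |RP|·sin R/sin Q ≈ 3.6566.
The bisector from P has length 2·|RP|·|PQ|·cos(∠P/2)/(|RP|+|PQ|) ≈ 1.3358.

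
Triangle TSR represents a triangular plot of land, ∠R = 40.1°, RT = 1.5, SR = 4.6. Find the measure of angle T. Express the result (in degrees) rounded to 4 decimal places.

∠T ≈ 124.2662°

By the law of cosines, TS² = SR² + RT² − 2·SR·RT·cos R = 12.854, so TS ≈ 3.5853.
Law of cosines again: cos T = (RT² + TS² − SR²)/(2·RT·TS) ≈ -0.56304, so ∠T ≈ 124.27°.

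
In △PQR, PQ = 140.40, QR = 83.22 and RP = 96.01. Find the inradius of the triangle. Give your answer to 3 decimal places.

Semiperimeter s = (83.22 + 96.01 + 140.4)/2 = 159.81.
Heron's formula: area = √(159.81·76.595·63.805·19.415) ≈ 3894.1.
Inradius = area/s = 3894.1/159.81 ≈ 24.366.

r ≈ 24.366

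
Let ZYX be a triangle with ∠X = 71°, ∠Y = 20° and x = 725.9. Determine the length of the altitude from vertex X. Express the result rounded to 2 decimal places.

h_X ≈ 262.54

The third angle is ∠Z = 180° − ∠Y − ∠X = 89.00°.
Law of sines: z = x·sin Z/sin X ≈ 767.61.
Law of sines: y = x·sin Y/sin X ≈ 262.58.
Area = ½·x·z·sin Y ≈ 95288.
The altitude from X has length 2·area/x ≈ 262.54.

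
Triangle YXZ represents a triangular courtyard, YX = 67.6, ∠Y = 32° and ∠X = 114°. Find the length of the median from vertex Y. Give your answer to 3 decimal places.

The third angle is ∠Z = 180° − ∠Y − ∠X = 34.00°.
Law of sines: XZ = YX·sin Y/sin Z ≈ 64.061.
Law of sines: ZY = YX·sin X/sin Z ≈ 110.44.
Median from Y: ½√(2·ZY² + 2·YX² − XZ²) ≈ 85.774.

85.774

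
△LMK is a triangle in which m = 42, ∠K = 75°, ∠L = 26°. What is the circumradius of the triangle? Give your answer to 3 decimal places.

The third angle is ∠M = 180° − ∠K − ∠L = 79.00°.
Law of sines: l = m·sin L/sin M ≈ 18.756.
Law of sines: k = m·sin K/sin M ≈ 41.328.
Circumradius = m/(2 sin M) ≈ 21.393.

R ≈ 21.393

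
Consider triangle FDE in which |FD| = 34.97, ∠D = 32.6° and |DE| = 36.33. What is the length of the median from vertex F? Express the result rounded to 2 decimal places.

By the law of cosines, |EF|² = |FD|² + |DE|² − 2·|FD|·|DE|·cos D = 402.17, so |EF| ≈ 20.054.
Median from F: ½√(2·|EF|² + 2·|FD|² − |DE|²) ≈ 21.967.

m_F ≈ 21.97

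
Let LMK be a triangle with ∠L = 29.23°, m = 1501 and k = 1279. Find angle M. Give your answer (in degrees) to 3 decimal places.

By the law of cosines, l² = m² + k² − 2·m·k·cos L = 5.3819e+05, so l ≈ 733.61.
Law of cosines again: cos M = (k² + l² − m²)/(2·k·l) ≈ -0.04208, so ∠M ≈ 92.41°.

∠M ≈ 92.412°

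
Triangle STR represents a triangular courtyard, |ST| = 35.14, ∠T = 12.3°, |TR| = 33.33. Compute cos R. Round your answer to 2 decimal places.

By the law of cosines, |RS|² = |ST|² + |TR|² − 2·|ST|·|TR|·cos T = 57.045, so |RS| ≈ 7.5528.
Law of cosines again: cos R = (|TR|² + |RS|² − |ST|²)/(2·|TR|·|RS|) ≈ -0.13285, so ∠R ≈ 97.63°.

cos R ≈ -0.13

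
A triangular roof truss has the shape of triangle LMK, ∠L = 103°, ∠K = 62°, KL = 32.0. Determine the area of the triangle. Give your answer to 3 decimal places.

The third angle is ∠M = 180° − ∠K − ∠L = 15.00°.
Law of sines: MK = KL·sin L/sin M ≈ 120.47.
Law of sines: LM = KL·sin K/sin M ≈ 109.17.
Area = ½·KL·MK·sin K ≈ 1701.9.

1701.894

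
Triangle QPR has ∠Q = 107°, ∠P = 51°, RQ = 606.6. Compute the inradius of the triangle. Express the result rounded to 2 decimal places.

The third angle is ∠R = 180° − ∠Q − ∠P = 22.00°.
Law of sines: PR = RQ·sin Q/sin P ≈ 746.44.
Law of sines: QP = RQ·sin R/sin P ≈ 292.4.
Area = ½·RQ·PR·sin R ≈ 84809.
Semiperimeter s = (746.44+606.6+292.4)/2 = 822.72.
Inradius = area/s = 84809/822.72 ≈ 103.08.

r ≈ 103.08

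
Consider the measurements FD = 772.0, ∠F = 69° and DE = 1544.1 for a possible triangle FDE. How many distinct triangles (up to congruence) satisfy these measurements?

FD·sin F = 772.0·sin(69°) ≈ 720.7.
Since DE ≥ FD, exactly one triangle exists.

1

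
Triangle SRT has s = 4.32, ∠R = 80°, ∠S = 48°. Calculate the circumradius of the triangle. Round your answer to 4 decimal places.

The third angle is ∠T = 180° − ∠S − ∠R = 52.00°.
Law of sines: r = s·sin R/sin S ≈ 5.7248.
Law of sines: t = s·sin T/sin S ≈ 4.5808.
Circumradius = s/(2 sin S) ≈ 2.9066.

2.9066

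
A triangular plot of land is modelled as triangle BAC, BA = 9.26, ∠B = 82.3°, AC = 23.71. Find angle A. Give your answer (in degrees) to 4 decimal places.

Law of sines: sin C = BA·sin B/AC ≈ 0.38703.
Since AC ≥ BA, only the acute value applies: ∠C ≈ 22.77°.
Then ∠A = 180° − ∠B − ∠C ≈ 74.93°.

74.9301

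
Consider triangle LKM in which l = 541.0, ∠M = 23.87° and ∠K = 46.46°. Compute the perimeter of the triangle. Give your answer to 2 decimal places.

1189.96

The third angle is ∠L = 180° − ∠K − ∠M = 109.67°.
Law of sines: k = l·sin K/sin L ≈ 416.47.
Law of sines: m = l·sin M/sin L ≈ 232.49.
Semiperimeter s = (541+416.47+232.49)/2 = 594.98.
Perimeter = 541 + 416.47 + 232.49 = 1190.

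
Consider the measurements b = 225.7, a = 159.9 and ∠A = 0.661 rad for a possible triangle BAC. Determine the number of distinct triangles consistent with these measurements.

b·sin A = 225.7·sin(0.661 rad) ≈ 138.6.
Since b sin A < a < b (138.6 < 159.9 < 225.7), two triangles exist.

2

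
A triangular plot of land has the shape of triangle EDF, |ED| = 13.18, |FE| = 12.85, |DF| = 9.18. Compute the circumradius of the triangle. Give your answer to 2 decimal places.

R ≈ 6.96

By the law of cosines, cos E = (|FE|² + |ED|² − |DF|²) / (2·|FE|·|ED|) ≈ 0.75153, so ∠E ≈ 41.28°.
Circumradius = |DF|/(2 sin E) ≈ 6.9577.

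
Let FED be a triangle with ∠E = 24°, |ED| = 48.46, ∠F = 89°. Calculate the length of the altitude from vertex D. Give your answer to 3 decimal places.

The third angle is ∠D = 180° − ∠F − ∠E = 67.00°.
Law of sines: |DF| = |ED|·sin E/sin F ≈ 19.713.
Law of sines: |FE| = |ED|·sin D/sin F ≈ 44.614.
Area = ½·|ED|·|DF|·sin D ≈ 439.69.
The altitude from D has length 2·area/|FE| ≈ 19.71.

h_D ≈ 19.710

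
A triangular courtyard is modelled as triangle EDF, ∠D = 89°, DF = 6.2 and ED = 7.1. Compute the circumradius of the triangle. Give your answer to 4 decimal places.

By the law of cosines, FE² = ED² + DF² − 2·ED·DF·cos D = 87.313, so FE ≈ 9.3442.
Area = ½·ED·DF·sin D ≈ 22.007.
Circumradius = FE/(2 sin D) ≈ 4.6728.

R ≈ 4.6728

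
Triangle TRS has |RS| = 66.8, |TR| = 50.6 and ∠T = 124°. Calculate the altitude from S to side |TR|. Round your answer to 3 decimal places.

Law of sines: sin S = |TR|·sin T/|RS| ≈ 0.62798.
Since |RS| ≥ |TR|, only the acute value applies: ∠S ≈ 38.90°.
Then ∠R = 180° − ∠T − ∠S ≈ 17.10°.
Law of sines gives |ST| = |RS|·sin R/sin T ≈ 23.69.
Area = ½·|RS|·|TR|·sin R ≈ 496.9.
The altitude from S has length 2·area/|TR| ≈ 19.64.

19.640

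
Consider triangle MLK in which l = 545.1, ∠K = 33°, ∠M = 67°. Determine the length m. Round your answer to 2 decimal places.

509.51

The third angle is ∠L = 180° − ∠K − ∠M = 80.00°.
Law of sines: m = l·sin M/sin L ≈ 509.51.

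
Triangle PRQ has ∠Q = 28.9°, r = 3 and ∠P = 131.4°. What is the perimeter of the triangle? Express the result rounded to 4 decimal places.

13.9767

The third angle is ∠R = 180° − ∠Q − ∠P = 19.70°.
Law of sines: p = r·sin P/sin R ≈ 6.6757.
Law of sines: q = r·sin Q/sin R ≈ 4.301.
Semiperimeter s = (6.6757+3+4.301)/2 = 6.9883.
Perimeter = 6.6757 + 3 + 4.301 = 13.977.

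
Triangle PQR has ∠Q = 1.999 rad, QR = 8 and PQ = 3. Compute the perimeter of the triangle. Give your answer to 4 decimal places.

By the law of cosines, RP² = PQ² + QR² − 2·PQ·QR·cos Q = 92.931, so RP ≈ 9.6401.
Semiperimeter s = (8+9.6401+3)/2 = 10.32.
Perimeter = 8 + 9.6401 + 3 = 20.64.

20.6401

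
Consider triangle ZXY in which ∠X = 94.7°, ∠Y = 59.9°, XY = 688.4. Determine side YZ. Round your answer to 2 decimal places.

1599.51

The third angle is ∠Z = 180° − ∠X − ∠Y = 25.40°.
Law of sines: YZ = XY·sin X/sin Z ≈ 1599.5.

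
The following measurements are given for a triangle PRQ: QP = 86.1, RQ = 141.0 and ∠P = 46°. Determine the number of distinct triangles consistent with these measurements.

1

QP·sin P = 86.1·sin(46°) ≈ 61.94.
Since RQ ≥ QP, exactly one triangle exists.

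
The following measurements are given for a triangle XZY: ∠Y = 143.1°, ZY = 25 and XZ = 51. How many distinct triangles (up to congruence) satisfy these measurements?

ZY·sin Y = 25·sin(143.1°) ≈ 15.01.
Since ∠Y is not acute, a triangle exists only if XZ > ZY; here XZ > ZY, so there is exactly one triangle.

1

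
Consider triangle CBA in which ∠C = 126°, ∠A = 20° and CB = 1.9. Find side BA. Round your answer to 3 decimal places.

The third angle is ∠B = 180° − ∠A − ∠C = 34.00°.
Law of sines: BA = CB·sin C/sin A ≈ 4.4943.

4.494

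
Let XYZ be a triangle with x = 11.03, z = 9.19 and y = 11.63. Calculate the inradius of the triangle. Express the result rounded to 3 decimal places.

r ≈ 2.982

Semiperimeter s = (11.03 + 11.63 + 9.19)/2 = 15.925.
Heron's formula: area = √(15.925·4.895·4.295·6.735) ≈ 47.486.
Inradius = area/s = 47.486/15.925 ≈ 2.9819.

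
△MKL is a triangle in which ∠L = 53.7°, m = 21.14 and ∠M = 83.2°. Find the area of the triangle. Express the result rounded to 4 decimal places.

area ≈ 123.9187

The third angle is ∠K = 180° − ∠L − ∠M = 43.10°.
Law of sines: k = m·sin K/sin M ≈ 14.547.
Law of sines: l = m·sin L/sin M ≈ 17.158.
Area = ½·m·k·sin L ≈ 123.92.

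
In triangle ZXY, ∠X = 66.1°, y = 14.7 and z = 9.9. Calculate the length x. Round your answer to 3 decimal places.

14.006

By the law of cosines, x² = y² + z² − 2·y·z·cos X = 196.18, so x ≈ 14.006.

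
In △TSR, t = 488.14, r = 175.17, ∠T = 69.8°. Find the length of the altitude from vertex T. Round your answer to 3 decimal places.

Law of sines: sin R = r·sin T/t ≈ 0.33678.
Since t ≥ r, only the acute value applies: ∠R ≈ 19.68°.
Then ∠S = 180° − ∠T − ∠R ≈ 90.52°.
Law of sines gives s = t·sin S/sin T ≈ 520.11.
Area = ½·t·r·sin S ≈ 42752.
The altitude from T has length 2·area/t ≈ 175.16.

175.163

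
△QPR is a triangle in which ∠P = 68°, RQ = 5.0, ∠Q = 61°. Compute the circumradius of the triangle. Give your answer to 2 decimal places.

The third angle is ∠R = 180° − ∠Q − ∠P = 51.00°.
Law of sines: PR = RQ·sin Q/sin P ≈ 4.7165.
Law of sines: QP = RQ·sin R/sin P ≈ 4.1909.
Circumradius = RQ/(2 sin P) ≈ 2.6963.

2.70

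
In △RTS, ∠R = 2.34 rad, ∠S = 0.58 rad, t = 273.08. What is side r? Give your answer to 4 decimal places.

892.6888

The third angle is ∠T = π − ∠S − ∠R = 0.222 rad.
Law of sines: r = t·sin R/sin T ≈ 892.69.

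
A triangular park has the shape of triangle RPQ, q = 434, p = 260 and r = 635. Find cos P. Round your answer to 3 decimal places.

cos P ≈ 0.951

By the law of cosines, cos P = (q² + r² − p²) / (2·q·r) ≈ 0.95065, so ∠P ≈ 0.315 rad.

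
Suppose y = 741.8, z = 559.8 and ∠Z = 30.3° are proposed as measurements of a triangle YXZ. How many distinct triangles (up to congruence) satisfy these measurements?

y·sin Z = 741.8·sin(30.3°) ≈ 374.3.
Since y sin Z < z < y (374.3 < 559.8 < 741.8), two triangles exist.

2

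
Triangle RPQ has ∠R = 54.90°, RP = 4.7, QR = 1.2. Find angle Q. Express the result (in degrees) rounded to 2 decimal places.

By the law of cosines, PQ² = QR² + RP² − 2·QR·RP·cos R = 17.044, so PQ ≈ 4.1284.
Law of cosines again: cos Q = (PQ² + QR² − RP²)/(2·PQ·QR) ≈ -0.36395, so ∠Q ≈ 111.34°.

∠Q ≈ 111.34°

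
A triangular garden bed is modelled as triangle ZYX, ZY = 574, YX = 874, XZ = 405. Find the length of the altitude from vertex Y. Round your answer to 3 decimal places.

466.965

Semiperimeter s = (874 + 405 + 574)/2 = 926.5.
Heron's formula: area = √(926.5·52.5·521.5·352.5) ≈ 94560.
The altitude from Y has length 2·area/XZ ≈ 466.96.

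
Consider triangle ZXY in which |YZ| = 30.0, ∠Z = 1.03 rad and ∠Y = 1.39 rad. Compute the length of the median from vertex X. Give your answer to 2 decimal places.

m_X ≈ 39.13

The third angle is ∠X = π − ∠Y − ∠Z = 0.722 rad.
Law of sines: |XY| = |YZ|·sin Z/sin X ≈ 38.934.
Law of sines: |ZX| = |YZ|·sin Y/sin X ≈ 44.674.
Median from X: ½√(2·|ZX|² + 2·|XY|² − |YZ|²) ≈ 39.126.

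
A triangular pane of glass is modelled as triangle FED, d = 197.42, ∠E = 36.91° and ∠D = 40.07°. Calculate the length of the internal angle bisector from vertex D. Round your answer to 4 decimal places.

The third angle is ∠F = 180° − ∠E − ∠D = 103.02°.
Law of sines: f = d·sin F/sin D ≈ 298.8.
Law of sines: e = d·sin E/sin D ≈ 184.18.
The bisector from D has length 2·f·e·cos(∠D/2)/(f+e) ≈ 214.1.

214.1001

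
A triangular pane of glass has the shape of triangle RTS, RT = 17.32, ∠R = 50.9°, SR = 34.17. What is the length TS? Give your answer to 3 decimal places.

By the law of cosines, TS² = SR² + RT² − 2·SR·RT·cos R = 721.07, so TS ≈ 26.853.

26.853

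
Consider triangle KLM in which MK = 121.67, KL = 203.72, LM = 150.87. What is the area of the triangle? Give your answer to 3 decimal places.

Semiperimeter s = (150.87 + 121.67 + 203.72)/2 = 238.13.
Heron's formula: area = √(238.13·87.26·116.46·34.41) ≈ 9125.3.

area ≈ 9125.263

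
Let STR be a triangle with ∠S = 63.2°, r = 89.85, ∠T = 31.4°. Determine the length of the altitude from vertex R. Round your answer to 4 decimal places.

h_R ≈ 41.9194

The third angle is ∠R = 180° − ∠S − ∠T = 85.40°.
Law of sines: s = r·sin S/sin R ≈ 80.458.
Law of sines: t = r·sin T/sin R ≈ 46.964.
Area = ½·r·s·sin T ≈ 1883.2.
The altitude from R has length 2·area/r ≈ 41.919.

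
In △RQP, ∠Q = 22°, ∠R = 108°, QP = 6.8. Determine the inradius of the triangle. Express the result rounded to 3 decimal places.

The third angle is ∠P = 180° − ∠R − ∠Q = 50.00°.
Law of sines: PR = QP·sin Q/sin R ≈ 2.6784.
Law of sines: RQ = QP·sin P/sin R ≈ 5.4772.
Area = ½·QP·PR·sin P ≈ 6.9761.
Semiperimeter s = (6.8+2.6784+5.4772)/2 = 7.4778.
Inradius = area/s = 6.9761/7.4778 ≈ 0.9329.

r ≈ 0.933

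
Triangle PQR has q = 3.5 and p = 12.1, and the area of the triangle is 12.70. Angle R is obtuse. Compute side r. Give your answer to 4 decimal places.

15.0478

From area = ½·p·q·sin R, we get sin R = 2·area/(p·q) ≈ 0.59976.
Taking the obtuse solution, ∠R ≈ 2.4984 rad.
Law of cosines then gives r ≈ 15.048.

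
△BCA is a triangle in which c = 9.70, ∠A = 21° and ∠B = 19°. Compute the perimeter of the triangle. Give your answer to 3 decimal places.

The third angle is ∠C = 180° − ∠A − ∠B = 140.00°.
Law of sines: b = c·sin B/sin C ≈ 4.913.
Law of sines: a = c·sin A/sin C ≈ 5.408.
Semiperimeter s = (4.913+9.7+5.408)/2 = 10.01.
Perimeter = 4.913 + 9.7 + 5.408 = 20.021.

perimeter ≈ 20.021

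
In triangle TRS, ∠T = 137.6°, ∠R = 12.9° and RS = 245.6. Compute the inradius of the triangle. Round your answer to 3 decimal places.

r ≈ 19.425

The third angle is ∠S = 180° − ∠T − ∠R = 29.50°.
Law of sines: ST = RS·sin R/sin T ≈ 81.314.
Law of sines: TR = RS·sin S/sin T ≈ 179.35.
Area = ½·RS·ST·sin S ≈ 4917.
Semiperimeter s = (245.6+81.314+179.35)/2 = 253.13.
Inradius = area/s = 4917/253.13 ≈ 19.425.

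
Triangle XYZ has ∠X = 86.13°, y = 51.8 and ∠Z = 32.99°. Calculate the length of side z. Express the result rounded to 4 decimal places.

32.2855

The third angle is ∠Y = 180° − ∠Z − ∠X = 60.88°.
Law of sines: z = y·sin Z/sin Y ≈ 32.286.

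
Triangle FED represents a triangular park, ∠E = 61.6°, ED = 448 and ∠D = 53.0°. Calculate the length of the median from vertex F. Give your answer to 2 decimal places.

The third angle is ∠F = 180° − ∠E − ∠D = 65.40°.
Law of sines: DF = ED·sin E/sin F ≈ 433.42.
Law of sines: FE = ED·sin D/sin F ≈ 393.5.
Median from F: ½√(2·DF² + 2·FE² − ED²) ≈ 348.1.

m_F ≈ 348.10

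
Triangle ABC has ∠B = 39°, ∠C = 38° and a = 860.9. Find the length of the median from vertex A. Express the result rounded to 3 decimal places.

m_A ≈ 342.415

The third angle is ∠A = 180° − ∠B − ∠C = 103.00°.
Law of sines: b = a·sin B/sin A ≈ 556.03.
Law of sines: c = a·sin C/sin A ≈ 543.96.
Median from A: ½√(2·b² + 2·c² − a²) ≈ 342.41.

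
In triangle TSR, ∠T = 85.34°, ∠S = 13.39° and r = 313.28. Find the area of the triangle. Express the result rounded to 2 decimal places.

The third angle is ∠R = 180° − ∠T − ∠S = 81.27°.
Law of sines: t = r·sin T/sin R ≈ 315.9.
Law of sines: s = r·sin S/sin R ≈ 73.399.
Area = ½·r·t·sin S ≈ 11459.

11459.24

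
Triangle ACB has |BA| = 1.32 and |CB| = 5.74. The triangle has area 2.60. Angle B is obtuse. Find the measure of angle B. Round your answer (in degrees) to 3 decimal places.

From area = ½·|CB|·|BA|·sin B, we get sin B = 2·area/(|CB|·|BA|) ≈ 0.68631.
Taking the obtuse solution, ∠B ≈ 136.66°.

∠B ≈ 136.662°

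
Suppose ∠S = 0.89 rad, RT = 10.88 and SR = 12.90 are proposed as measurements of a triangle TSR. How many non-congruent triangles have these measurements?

SR·sin S = 12.90·sin(0.89 rad) ≈ 10.02.
Since SR sin S < RT < SR (10.02 < 10.88 < 12.90), two triangles exist.

2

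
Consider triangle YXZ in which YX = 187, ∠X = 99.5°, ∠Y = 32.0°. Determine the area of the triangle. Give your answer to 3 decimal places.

12201.395

The third angle is ∠Z = 180° − ∠Y − ∠X = 48.50°.
Law of sines: XZ = YX·sin Y/sin Z ≈ 132.31.
Law of sines: ZY = YX·sin X/sin Z ≈ 246.26.
Area = ½·YX·XZ·sin X ≈ 12201.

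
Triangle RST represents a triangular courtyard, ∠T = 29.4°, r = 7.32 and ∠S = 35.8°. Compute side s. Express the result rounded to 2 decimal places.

4.72

The third angle is ∠R = 180° − ∠S − ∠T = 114.80°.
Law of sines: s = r·sin S/sin R ≈ 4.7169.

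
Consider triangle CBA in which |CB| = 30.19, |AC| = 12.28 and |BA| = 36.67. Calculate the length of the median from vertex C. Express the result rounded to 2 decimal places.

m_C ≈ 13.96

Median from C: ½√(2·|AC|² + 2·|CB|² − |BA|²) ≈ 13.962.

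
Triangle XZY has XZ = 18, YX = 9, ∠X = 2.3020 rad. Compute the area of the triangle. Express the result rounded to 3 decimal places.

60.294

Area = ½·YX·XZ·sin X ≈ 60.294.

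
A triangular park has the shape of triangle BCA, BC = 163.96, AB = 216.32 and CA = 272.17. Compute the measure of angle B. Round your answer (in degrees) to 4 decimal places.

∠B ≈ 90.3225°

By the law of cosines, cos B = (AB² + BC² − CA²) / (2·AB·BC) ≈ -0.00563, so ∠B ≈ 90.32°.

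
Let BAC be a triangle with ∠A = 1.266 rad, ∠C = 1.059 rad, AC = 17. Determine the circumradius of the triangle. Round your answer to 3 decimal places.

R ≈ 11.663

The third angle is ∠B = π − ∠A − ∠C = 0.817 rad.
Law of sines: CB = AC·sin A/sin B ≈ 22.25.
Law of sines: BA = AC·sin C/sin B ≈ 20.337.
Circumradius = AC/(2 sin B) ≈ 11.663.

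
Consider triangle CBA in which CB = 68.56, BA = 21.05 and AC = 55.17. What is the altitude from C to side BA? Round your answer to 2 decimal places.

h_C ≈ 47.04

Semiperimeter s = (21.05 + 55.17 + 68.56)/2 = 72.39.
Heron's formula: area = √(72.39·51.34·17.22·3.83) ≈ 495.09.
The altitude from C has length 2·area/BA ≈ 47.039.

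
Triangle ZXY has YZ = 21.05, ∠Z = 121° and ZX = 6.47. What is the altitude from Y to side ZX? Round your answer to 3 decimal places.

By the law of cosines, XY² = YZ² + ZX² − 2·YZ·ZX·cos Z = 625.25, so XY ≈ 25.005.
Area = ½·YZ·ZX·sin Z ≈ 58.37.
The altitude from Y has length 2·area/ZX ≈ 18.043.

h_Y ≈ 18.043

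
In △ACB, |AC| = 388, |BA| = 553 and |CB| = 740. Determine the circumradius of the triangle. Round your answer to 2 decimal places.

378.66

By the law of cosines, cos A = (|BA|² + |AC|² − |CB|²) / (2·|BA|·|AC|) ≈ -0.21263, so ∠A ≈ 102.28°.
Circumradius = |CB|/(2 sin A) ≈ 378.66.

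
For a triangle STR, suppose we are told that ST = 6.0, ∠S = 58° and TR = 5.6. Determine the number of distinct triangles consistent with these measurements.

ST·sin S = 6.0·sin(58°) ≈ 5.088.
Since ST sin S < TR < ST (5.088 < 5.6 < 6.0), two triangles exist.

2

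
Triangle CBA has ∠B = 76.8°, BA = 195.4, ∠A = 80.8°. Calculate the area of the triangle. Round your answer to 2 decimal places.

The third angle is ∠C = 180° − ∠B − ∠A = 22.40°.
Law of sines: AC = BA·sin B/sin C ≈ 499.22.
Law of sines: CB = BA·sin A/sin C ≈ 506.17.
Area = ½·BA·AC·sin A ≈ 48146.

area ≈ 48146.22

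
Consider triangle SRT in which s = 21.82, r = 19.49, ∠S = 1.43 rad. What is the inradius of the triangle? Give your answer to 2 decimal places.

Law of sines: sin R = r·sin S/s ≈ 0.88438.
Since s ≥ r, only the acute value applies: ∠R ≈ 1.085 rad.
Then ∠T = π − ∠S − ∠R ≈ 0.626 rad.
Law of sines gives t = s·sin T/sin S ≈ 12.92.
Area = ½·s·r·sin T ≈ 124.66.
Semiperimeter p = (21.82+19.49+12.92)/2 = 27.115.
Inradius = area/p = 124.66/27.115 ≈ 4.5974.

4.60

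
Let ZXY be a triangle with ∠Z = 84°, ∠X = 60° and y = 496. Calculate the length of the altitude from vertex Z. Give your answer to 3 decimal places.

The third angle is ∠Y = 180° − ∠Z − ∠X = 36.00°.
Law of sines: z = y·sin Z/sin Y ≈ 839.22.
Law of sines: x = y·sin X/sin Y ≈ 730.79.
Area = ½·y·z·sin X ≈ 1.8024e+05.
The altitude from Z has length 2·area/z ≈ 429.55.

429.549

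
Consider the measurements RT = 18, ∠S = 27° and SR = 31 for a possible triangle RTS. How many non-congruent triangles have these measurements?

SR·sin S = 31·sin(27°) ≈ 14.07.
Since SR sin S < RT < SR (14.07 < 18 < 31), two triangles exist.

2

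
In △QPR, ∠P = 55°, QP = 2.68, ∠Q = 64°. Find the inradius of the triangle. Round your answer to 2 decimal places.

The third angle is ∠R = 180° − ∠Q − ∠P = 61.00°.
Law of sines: PR = QP·sin Q/sin R ≈ 2.7541.
Law of sines: RQ = QP·sin P/sin R ≈ 2.51.
Area = ½·QP·PR·sin P ≈ 3.023.
Semiperimeter s = (2.7541+2.51+2.68)/2 = 3.9721.
Inradius = area/s = 3.023/3.9721 ≈ 0.76108.

r ≈ 0.76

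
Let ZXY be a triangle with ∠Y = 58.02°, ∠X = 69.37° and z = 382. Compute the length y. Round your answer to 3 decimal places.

407.825

The third angle is ∠Z = 180° − ∠X − ∠Y = 52.61°.
Law of sines: y = z·sin Y/sin Z ≈ 407.82.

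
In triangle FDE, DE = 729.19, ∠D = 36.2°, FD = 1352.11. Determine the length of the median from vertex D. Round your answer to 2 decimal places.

By the law of cosines, EF² = FD² + DE² − 2·FD·DE·cos D = 7.6868e+05, so EF ≈ 876.75.
Median from D: ½√(2·FD² + 2·DE² − EF²) ≈ 993.88.

m_D ≈ 993.88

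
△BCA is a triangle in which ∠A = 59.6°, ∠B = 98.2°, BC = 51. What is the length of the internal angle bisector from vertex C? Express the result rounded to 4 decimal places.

The third angle is ∠C = 180° − ∠A − ∠B = 22.20°.
Law of sines: CA = BC·sin B/sin A ≈ 58.525.
Law of sines: AB = BC·sin C/sin A ≈ 22.342.
The bisector from C has length 2·BC·CA·cos(∠C/2)/(BC+CA) ≈ 53.484.

53.4844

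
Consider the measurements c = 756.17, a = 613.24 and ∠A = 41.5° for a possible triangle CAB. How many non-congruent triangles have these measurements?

2

c·sin A = 756.17·sin(41.5°) ≈ 501.1.
Since c sin A < a < c (501.1 < 613.24 < 756.17), two triangles exist.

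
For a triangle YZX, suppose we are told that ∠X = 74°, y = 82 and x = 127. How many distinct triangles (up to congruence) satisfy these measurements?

1

y·sin X = 82·sin(74°) ≈ 78.82.
Since x ≥ y, exactly one triangle exists.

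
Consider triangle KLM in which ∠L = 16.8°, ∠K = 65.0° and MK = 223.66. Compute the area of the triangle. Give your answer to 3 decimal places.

area ≈ 77627.170

The third angle is ∠M = 180° − ∠K − ∠L = 98.20°.
Law of sines: LM = MK·sin K/sin L ≈ 701.32.
Law of sines: KL = MK·sin M/sin L ≈ 765.91.
Area = ½·MK·LM·sin M ≈ 77627.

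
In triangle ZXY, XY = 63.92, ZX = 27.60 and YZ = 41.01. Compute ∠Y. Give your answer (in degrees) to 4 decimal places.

By the law of cosines, cos Y = (XY² + YZ² − ZX²) / (2·XY·YZ) ≈ 0.95482, so ∠Y ≈ 17.29°.

∠Y ≈ 17.2895°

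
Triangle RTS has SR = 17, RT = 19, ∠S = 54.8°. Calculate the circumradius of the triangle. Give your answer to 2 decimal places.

Law of sines: sin T = SR·sin S/RT ≈ 0.73113.
Since RT ≥ SR, only the acute value applies: ∠T ≈ 46.98°.
Then ∠R = 180° − ∠S − ∠T ≈ 78.22°.
Law of sines gives TS = RT·sin R/sin S ≈ 22.762.
Circumradius = RT/(2 sin S) ≈ 11.626.

11.63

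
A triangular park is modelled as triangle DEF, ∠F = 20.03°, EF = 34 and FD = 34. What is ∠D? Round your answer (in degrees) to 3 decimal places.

∠D ≈ 79.985°

By the law of cosines, DE² = EF² + FD² − 2·EF·FD·cos F = 139.84, so DE ≈ 11.826.
Law of cosines again: cos D = (FD² + DE² − EF²)/(2·FD·DE) ≈ 0.17391, so ∠D ≈ 79.99°.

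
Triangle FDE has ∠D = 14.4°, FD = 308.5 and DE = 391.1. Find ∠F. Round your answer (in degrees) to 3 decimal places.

∠F ≈ 125.864°

By the law of cosines, EF² = FD² + DE² − 2·FD·DE·cos D = 14404, so EF ≈ 120.02.
Law of cosines again: cos F = (EF² + FD² − DE²)/(2·EF·FD) ≈ -0.58586, so ∠F ≈ 125.86°.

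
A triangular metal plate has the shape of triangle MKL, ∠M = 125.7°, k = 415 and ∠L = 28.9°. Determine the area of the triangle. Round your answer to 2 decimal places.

area ≈ 78790.93

The third angle is ∠K = 180° − ∠L − ∠M = 25.40°.
Law of sines: m = k·sin M/sin K ≈ 785.7.
Law of sines: l = k·sin L/sin K ≈ 467.58.
Area = ½·k·m·sin L ≈ 78791.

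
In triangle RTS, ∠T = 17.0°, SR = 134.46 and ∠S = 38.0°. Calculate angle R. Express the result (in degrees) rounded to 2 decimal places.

125.00

The third angle is ∠R = 180° − ∠T − ∠S = 125.00°.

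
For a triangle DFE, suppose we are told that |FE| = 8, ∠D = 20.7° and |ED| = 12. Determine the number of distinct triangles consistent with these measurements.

|ED|·sin D = 12·sin(20.7°) ≈ 4.242.
Since |ED| sin D < |FE| < |ED| (4.242 < 8 < 12), two triangles exist.

2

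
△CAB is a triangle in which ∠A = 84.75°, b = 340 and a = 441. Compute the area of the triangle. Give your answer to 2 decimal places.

Law of sines: sin B = b·sin A/a ≈ 0.76774.
Since a ≥ b, only the acute value applies: ∠B ≈ 50.15°.
Then ∠C = 180° − ∠A − ∠B ≈ 45.10°.
Law of sines gives c = a·sin C/sin A ≈ 313.69.
Area = ½·a·b·sin C ≈ 53103.

53102.91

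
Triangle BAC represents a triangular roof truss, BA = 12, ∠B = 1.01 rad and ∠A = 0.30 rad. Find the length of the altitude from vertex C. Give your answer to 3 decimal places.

The third angle is ∠C = π − ∠B − ∠A = 1.832 rad.
Law of sines: AC = BA·sin B/sin C ≈ 10.518.
Law of sines: CB = BA·sin A/sin C ≈ 3.6704.
Area = ½·BA·AC·sin A ≈ 18.649.
The altitude from C has length 2·area/BA ≈ 3.1082.

h_C ≈ 3.108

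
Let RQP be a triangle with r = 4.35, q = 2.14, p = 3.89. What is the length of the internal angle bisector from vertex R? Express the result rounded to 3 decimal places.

By the law of cosines, cos R = (q² + p² − r²) / (2·q·p) ≈ 0.04740, so ∠R ≈ 1.523 rad.
The bisector from R has length 2·q·p·cos(∠R/2)/(q+p) ≈ 1.9981.

1.998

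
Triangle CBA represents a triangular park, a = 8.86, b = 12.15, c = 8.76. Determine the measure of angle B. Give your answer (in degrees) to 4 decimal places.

87.1882

By the law of cosines, cos B = (a² + c² − b²) / (2·a·c) ≈ 0.04906, so ∠B ≈ 87.19°.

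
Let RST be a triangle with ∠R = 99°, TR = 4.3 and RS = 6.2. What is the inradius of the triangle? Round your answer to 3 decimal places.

r ≈ 1.417

By the law of cosines, ST² = TR² + RS² − 2·TR·RS·cos R = 65.271, so ST ≈ 8.0791.
Area = ½·TR·RS·sin R ≈ 13.166.
Semiperimeter s = (8.0791+4.3+6.2)/2 = 9.2895.
Inradius = area/s = 13.166/9.2895 ≈ 1.4173.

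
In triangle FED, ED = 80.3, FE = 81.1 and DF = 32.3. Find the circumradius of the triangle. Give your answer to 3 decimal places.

By the law of cosines, cos F = (DF² + FE² − ED²) / (2·DF·FE) ≈ 0.22378, so ∠F ≈ 77.07°.
Circumradius = ED/(2 sin F) ≈ 41.195.

R ≈ 41.195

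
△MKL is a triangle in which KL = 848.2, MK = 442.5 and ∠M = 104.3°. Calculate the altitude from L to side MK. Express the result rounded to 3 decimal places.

Law of sines: sin L = MK·sin M/KL ≈ 0.50553.
Since KL ≥ MK, only the acute value applies: ∠L ≈ 30.37°.
Then ∠K = 180° − ∠M − ∠L ≈ 45.33°.
Law of sines gives LM = KL·sin K/sin M ≈ 622.54.
Area = ½·KL·MK·sin K ≈ 1.3347e+05.
The altitude from L has length 2·area/MK ≈ 603.25.

603.249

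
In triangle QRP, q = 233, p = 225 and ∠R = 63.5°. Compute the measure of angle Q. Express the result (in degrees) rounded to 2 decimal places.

∠Q ≈ 59.87°

By the law of cosines, r² = p² + q² − 2·p·q·cos R = 58130, so r ≈ 241.1.
Law of cosines again: cos Q = (r² + p² − q²)/(2·r·p) ≈ 0.50201, so ∠Q ≈ 59.87°.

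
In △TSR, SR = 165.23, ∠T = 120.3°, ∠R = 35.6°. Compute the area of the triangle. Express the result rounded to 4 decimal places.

area ≈ 3758.0670

The third angle is ∠S = 180° − ∠R − ∠T = 24.10°.
Law of sines: RT = SR·sin S/sin T ≈ 78.143.
Law of sines: TS = SR·sin R/sin T ≈ 111.4.
Area = ½·SR·RT·sin R ≈ 3758.1.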